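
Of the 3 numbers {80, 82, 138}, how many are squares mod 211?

2

(80/211) = +1 → QR.
(82/211) = +1 → QR.
(138/211) = -1 → non-residue.
Total quadratic residues among the 3: 2.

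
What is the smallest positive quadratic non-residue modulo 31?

3

(2/31) = +1, so 2 is a residue.
(3/31) = −1, so 3 is the smallest positive non-residue mod 31.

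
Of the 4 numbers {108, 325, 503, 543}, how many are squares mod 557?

1

(108/557) = -1 → non-residue.
(325/557) = -1 → non-residue.
(503/557) = +1 → QR.
(543/557) = -1 → non-residue.
Total quadratic residues among the 4: 1.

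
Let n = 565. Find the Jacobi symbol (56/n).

1

Pull out 2^3: since 565 ≡ 5 (mod 8), (2/565) = -1, so (2/565)^3 = -1.
Reciprocity: 7 ≡ 3 and 565 ≡ 1 (mod 4), so (7/565) = +(565/7).
Reduce top mod 7: now compute (5/7).
Reciprocity: 5 ≡ 1 and 7 ≡ 3 (mod 4), so (5/7) = +(7/5).
Reduce top mod 5: now compute (2/5).
Pull out 2: since 5 ≡ 5 (mod 8), (2/5) = -1.
Reached (1/5) = 1. Collecting the sign flips along the way, the symbol is +1.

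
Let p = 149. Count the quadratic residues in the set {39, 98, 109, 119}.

(39/149) = +1 → QR.
(98/149) = -1 → non-residue.
(109/149) = -1 → non-residue.
(119/149) = +1 → QR.
Total quadratic residues among the 4: 2.

2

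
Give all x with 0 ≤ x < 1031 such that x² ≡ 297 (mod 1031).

273, 758

Since 1031 ≡ 3 (mod 4), a square root of 297 is 297^((1031+1)/4) = 297^258 mod 1031.
Repeated squaring: 297^2≡574, 297^4≡587, 297^8≡215, 297^16≡861, 297^32≡32, 297^64≡1024, 297^128≡49, 297^256≡339 (mod 1031).
297^258 = 297^(256+2) ≡ 758 (mod 1031).
Check: 758² = 574564 ≡ 297 (mod 1031). The two roots are 273 and 758.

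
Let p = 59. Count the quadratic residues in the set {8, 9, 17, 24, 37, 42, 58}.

(8/59) = -1 → non-residue.
(9/59) = +1 → QR.
(17/59) = +1 → QR.
(24/59) = -1 → non-residue.
(37/59) = -1 → non-residue.
(42/59) = -1 → non-residue.
(58/59) = -1 → non-residue.
Total quadratic residues among the 7: 2.

2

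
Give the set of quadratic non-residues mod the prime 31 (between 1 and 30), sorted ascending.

3,6,11,12,13,15,17,21,22,23,24,26,27,29,30

Square k = 1,…,15 (k and 31−k give the same square):
1²=1, 2²=4, 3²=9, 4²=16, 5²=25, 6²≡5, 7²≡18, 8²≡2, 9²≡19, 10²≡7, 11²≡28, 12²≡20, 13²≡14, 14²≡10, 15²≡8 (mod 31).
The residues are {1, 2, 4, 5, 7, 8, 9, 10, 14, 16, 18, 19, 20, 25, 28}; the non-residues are the remaining 15 nonzero classes.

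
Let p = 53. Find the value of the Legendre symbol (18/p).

Pull out 2: since 53 ≡ 5 (mod 8), (2/53) = -1.
Reciprocity: 9 ≡ 1 and 53 ≡ 1 (mod 4), so (9/53) = +(53/9).
Reduce top mod 9: now compute (8/9).
Pull out 2^3: since 9 ≡ 1 (mod 8), (2/9) = +1, so (2/9)^3 = +1.
Reached (1/9) = 1. Collecting the sign flips along the way, the symbol is -1.

-1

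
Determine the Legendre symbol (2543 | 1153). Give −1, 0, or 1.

-1

First reduce: 2543 ≡ 237 (mod 1153).
Reciprocity: 237 ≡ 1 and 1153 ≡ 1 (mod 4), so (237/1153) = +(1153/237).
Reduce top mod 237: now compute (205/237).
Reciprocity: 205 ≡ 1 and 237 ≡ 1 (mod 4), so (205/237) = +(237/205).
Reduce top mod 205: now compute (32/205).
Pull out 2^5: since 205 ≡ 5 (mod 8), (2/205) = -1, so (2/205)^5 = -1.
Reached (1/205) = 1. Collecting the sign flips along the way, the symbol is -1.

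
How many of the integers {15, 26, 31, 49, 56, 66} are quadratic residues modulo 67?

(15/67) = +1 → QR.
(26/67) = +1 → QR.
(31/67) = -1 → non-residue.
(49/67) = +1 → QR.
(56/67) = +1 → QR.
(66/67) = -1 → non-residue.
Total quadratic residues among the 6: 4.

4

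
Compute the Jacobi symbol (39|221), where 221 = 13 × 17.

0

Reciprocity: 39 ≡ 3 and 221 ≡ 1 (mod 4), so (39/221) = +(221/39).
Reduce top mod 39: now compute (26/39).
Pull out 2: since 39 ≡ 7 (mod 8), (2/39) = +1.
Reciprocity: 13 ≡ 1 and 39 ≡ 3 (mod 4), so (13/39) = +(39/13).
Reduce top mod 13: now compute (0/13).
Top reduces to 0: gcd > 1, so the symbol is 0.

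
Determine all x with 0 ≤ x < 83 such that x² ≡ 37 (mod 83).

28, 55

Since 83 ≡ 3 (mod 4), a square root of 37 is 37^((83+1)/4) = 37^21 mod 83.
Repeated squaring: 37^2≡41, 37^4≡21, 37^8≡26, 37^16≡12 (mod 83).
37^21 = 37^(16+4+1) ≡ 28 (mod 83).
Check: 28² = 784 ≡ 37 (mod 83). The two roots are 28 and 55.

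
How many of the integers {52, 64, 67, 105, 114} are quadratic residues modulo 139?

3

(52/139) = +1 → QR.
(64/139) = +1 → QR.
(67/139) = +1 → QR.
(105/139) = -1 → non-residue.
(114/139) = -1 → non-residue.
Total quadratic residues among the 5: 3.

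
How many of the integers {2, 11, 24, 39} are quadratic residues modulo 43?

(2/43) = -1 → non-residue.
(11/43) = +1 → QR.
(24/43) = +1 → QR.
(39/43) = -1 → non-residue.
Total quadratic residues among the 4: 2.

2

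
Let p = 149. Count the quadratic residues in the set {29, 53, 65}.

(29/149) = +1 → QR.
(53/149) = +1 → QR.
(65/149) = -1 → non-residue.
Total quadratic residues among the 3: 2.

2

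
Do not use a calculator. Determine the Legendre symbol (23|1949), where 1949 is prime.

Reciprocity: 23 ≡ 3 and 1949 ≡ 1 (mod 4), so (23/1949) = +(1949/23).
Reduce top mod 23: now compute (17/23).
Reciprocity: 17 ≡ 1 and 23 ≡ 3 (mod 4), so (17/23) = +(23/17).
Reduce top mod 17: now compute (6/17).
Pull out 2: since 17 ≡ 1 (mod 8), (2/17) = +1.
Reciprocity: 3 ≡ 3 and 17 ≡ 1 (mod 4), so (3/17) = +(17/3).
Reduce top mod 3: now compute (2/3).
Pull out 2: since 3 ≡ 3 (mod 8), (2/3) = -1.
Reached (1/3) = 1. Collecting the sign flips along the way, the symbol is -1.

-1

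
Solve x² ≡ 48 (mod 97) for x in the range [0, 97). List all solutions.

40, 57

97 ≡ 1 (mod 4), so we find a root by search.
Trying successive values, 40² = 1600 ≡ 48 (mod 97). The other root is 97 − 40 = 57.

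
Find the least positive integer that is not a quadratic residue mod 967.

(2/967) = +1, so 2 is a residue.
(3/967) = −1, so 3 is the smallest positive non-residue mod 967.

3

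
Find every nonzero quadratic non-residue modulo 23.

Square k = 1,…,11 (k and 23−k give the same square):
1²=1, 2²=4, 3²=9, 4²=16, 5²≡2, 6²≡13, 7²≡3, 8²≡18, 9²≡12, 10²≡8, 11²≡6 (mod 23).
The residues are {1, 2, 3, 4, 6, 8, 9, 12, 13, 16, 18}; the non-residues are the remaining 11 nonzero classes.

5, 7, 10, 11, 14, 15, 17, 19, 20, 21, 22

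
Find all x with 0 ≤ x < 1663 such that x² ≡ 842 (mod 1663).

352, 1311

Since 1663 ≡ 3 (mod 4), a square root of 842 is 842^((1663+1)/4) = 842^416 mod 1663.
Repeated squaring: 842^2≡526, 842^4≡618, 842^8≡1097, 842^16≡1060, 842^32≡1075, 842^64≡1503, 842^128≡655, 842^256≡1634 (mod 1663).
842^416 = 842^(256+128+32) ≡ 352 (mod 1663).
Check: 352² = 123904 ≡ 842 (mod 1663). The two roots are 352 and 1311.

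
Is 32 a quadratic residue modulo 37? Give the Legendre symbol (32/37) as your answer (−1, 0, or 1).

-1

Pull out 2^5: since 37 ≡ 5 (mod 8), (2/37) = -1, so (2/37)^5 = -1.
Reached (1/37) = 1. Collecting the sign flips along the way, the symbol is -1.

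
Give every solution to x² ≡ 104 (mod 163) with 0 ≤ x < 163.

Since 163 ≡ 3 (mod 4), a square root of 104 is 104^((163+1)/4) = 104^41 mod 163.
Repeated squaring: 104^2≡58, 104^4≡104, 104^8≡58, 104^16≡104, 104^32≡58 (mod 163).
104^41 = 104^(32+8+1) ≡ 58 (mod 163).
Check: 58² = 3364 ≡ 104 (mod 163). The two roots are 58 and 105.

58, 105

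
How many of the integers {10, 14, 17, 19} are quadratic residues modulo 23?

0

(10/23) = -1 → non-residue.
(14/23) = -1 → non-residue.
(17/23) = -1 → non-residue.
(19/23) = -1 → non-residue.
Total quadratic residues among the 4: 0.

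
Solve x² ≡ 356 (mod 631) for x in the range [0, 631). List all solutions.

208, 423

Since 631 ≡ 3 (mod 4), a square root of 356 is 356^((631+1)/4) = 356^158 mod 631.
Repeated squaring: 356^2≡536, 356^4≡191, 356^8≡514, 356^16≡438, 356^32≡20, 356^64≡400, 356^128≡357 (mod 631).
356^158 = 356^(128+16+8+4+2) ≡ 423 (mod 631).
Check: 423² = 178929 ≡ 356 (mod 631). The two roots are 208 and 423.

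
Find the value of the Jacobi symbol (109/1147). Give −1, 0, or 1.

-1

Reciprocity: 109 ≡ 1 and 1147 ≡ 3 (mod 4), so (109/1147) = +(1147/109).
Reduce top mod 109: now compute (57/109).
Reciprocity: 57 ≡ 1 and 109 ≡ 1 (mod 4), so (57/109) = +(109/57).
Reduce top mod 57: now compute (52/57).
Pull out 2^2: since 57 ≡ 1 (mod 8), (2/57) = +1, so (2/57)^2 = +1.
Reciprocity: 13 ≡ 1 and 57 ≡ 1 (mod 4), so (13/57) = +(57/13).
Reduce top mod 13: now compute (5/13).
Reciprocity: 5 ≡ 1 and 13 ≡ 1 (mod 4), so (5/13) = +(13/5).
Reduce top mod 5: now compute (3/5).
Reciprocity: 3 ≡ 3 and 5 ≡ 1 (mod 4), so (3/5) = +(5/3).
Reduce top mod 3: now compute (2/3).
Pull out 2: since 3 ≡ 3 (mod 8), (2/3) = -1.
Reached (1/3) = 1. Collecting the sign flips along the way, the symbol is -1.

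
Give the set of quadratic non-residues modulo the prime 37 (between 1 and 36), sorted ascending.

2, 5, 6, 8, 13, 14, 15, 17, 18, 19, 20, 22, 23, 24, 29, 31, 32, 35

Square k = 1,…,18 (k and 37−k give the same square):
1²=1, 2²=4, 3²=9, 4²=16, 5²=25, 6²=36, 7²≡12, 8²≡27, 9²≡7, 10²≡26, 11²≡10, 12²≡33, 13²≡21, 14²≡11, 15²≡3, 16²≡34, 17²≡30, 18²≡28 (mod 37).
The residues are {1, 3, 4, 7, 9, 10, 11, 12, 16, 21, 25, 26, 27, 28, 30, 33, 34, 36}; the non-residues are the remaining 18 nonzero classes.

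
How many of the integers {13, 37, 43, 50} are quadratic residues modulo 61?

(13/61) = +1 → QR.
(37/61) = -1 → non-residue.
(43/61) = -1 → non-residue.
(50/61) = -1 → non-residue.
Total quadratic residues among the 4: 1.

1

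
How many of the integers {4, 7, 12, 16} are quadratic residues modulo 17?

2

(4/17) = +1 → QR.
(7/17) = -1 → non-residue.
(12/17) = -1 → non-residue.
(16/17) = +1 → QR.
Total quadratic residues among the 4: 2.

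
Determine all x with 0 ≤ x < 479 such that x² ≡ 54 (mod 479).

Since 479 ≡ 3 (mod 4), a square root of 54 is 54^((479+1)/4) = 54^120 mod 479.
Repeated squaring: 54^2≡42, 54^4≡327, 54^8≡112, 54^16≡90, 54^32≡436, 54^64≡412 (mod 479).
54^120 = 54^(64+32+16+8) ≡ 147 (mod 479).
Check: 147² = 21609 ≡ 54 (mod 479). The two roots are 147 and 332.

147, 332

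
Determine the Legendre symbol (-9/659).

First reduce: -9 ≡ 650 (mod 659).
Pull out 2: since 659 ≡ 3 (mod 8), (2/659) = -1.
Reciprocity: 325 ≡ 1 and 659 ≡ 3 (mod 4), so (325/659) = +(659/325).
Reduce top mod 325: now compute (9/325).
Reciprocity: 9 ≡ 1 and 325 ≡ 1 (mod 4), so (9/325) = +(325/9).
Reduce top mod 9: now compute (1/9).
Reached (1/9) = 1. Collecting the sign flips along the way, the symbol is -1.

-1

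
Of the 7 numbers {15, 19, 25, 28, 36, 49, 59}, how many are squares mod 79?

(15/79) = -1 → non-residue.
(19/79) = +1 → QR.
(25/79) = +1 → QR.
(28/79) = -1 → non-residue.
(36/79) = +1 → QR.
(49/79) = +1 → QR.
(59/79) = -1 → non-residue.
Total quadratic residues among the 7: 4.

4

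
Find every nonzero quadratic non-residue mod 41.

Square k = 1,…,20 (k and 41−k give the same square):
1²=1, 2²=4, 3²=9, 4²=16, 5²=25, 6²=36, 7²≡8, 8²≡23, 9²≡40, 10²≡18, 11²≡39, 12²≡21, 13²≡5, 14²≡32, 15²≡20, 16²≡10, 17²≡2, 18²≡37, 19²≡33, 20²≡31 (mod 41).
The residues are {1, 2, 4, 5, 8, 9, 10, 16, 18, 20, 21, 23, 25, 31, 32, 33, 36, 37, 39, 40}; the non-residues are the remaining 20 nonzero classes.

3 6 7 11 12 13 14 15 17 19 22 24 26 27 28 29 30 34 35 38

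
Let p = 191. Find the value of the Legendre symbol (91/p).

-1

Reciprocity: 91 ≡ 3 and 191 ≡ 3 (mod 4), so (91/191) = −(191/91).
Reduce top mod 91: now compute (9/91).
Reciprocity: 9 ≡ 1 and 91 ≡ 3 (mod 4), so (9/91) = +(91/9).
Reduce top mod 9: now compute (1/9).
Reached (1/9) = 1. Collecting the sign flips along the way, the symbol is -1.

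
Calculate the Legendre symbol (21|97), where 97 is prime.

-1

Euler's criterion: (21/97) ≡ 21^48 (mod 97).
21^2 ≡ 53 (mod 97)
21^4 ≡ 93 (mod 97)
21^8 ≡ 16 (mod 97)
21^16 ≡ 62 (mod 97)
21^32 ≡ 61 (mod 97)
21^48 = 21^(32+16) ≡ 96 (mod 97).
Result is 96 ≡ −1, so (21/97) = −1.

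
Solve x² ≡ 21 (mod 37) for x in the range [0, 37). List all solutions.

37 ≡ 1 (mod 4), so we find a root by search.
Trying successive values, 13² = 169 ≡ 21 (mod 37). The other root is 37 − 13 = 24.

13, 24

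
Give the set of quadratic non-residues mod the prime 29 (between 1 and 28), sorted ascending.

2, 3, 8, 10, 11, 12, 14, 15, 17, 18, 19, 21, 26, 27

Square k = 1,…,14 (k and 29−k give the same square):
1²=1, 2²=4, 3²=9, 4²=16, 5²=25, 6²≡7, 7²≡20, 8²≡6, 9²≡23, 10²≡13, 11²≡5, 12²≡28, 13²≡24, 14²≡22 (mod 29).
The residues are {1, 4, 5, 6, 7, 9, 13, 16, 20, 22, 23, 24, 25, 28}; the non-residues are the remaining 14 nonzero classes.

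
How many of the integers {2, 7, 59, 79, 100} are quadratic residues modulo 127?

3

(2/127) = +1 → QR.
(7/127) = -1 → non-residue.
(59/127) = -1 → non-residue.
(79/127) = +1 → QR.
(100/127) = +1 → QR.
Total quadratic residues among the 5: 3.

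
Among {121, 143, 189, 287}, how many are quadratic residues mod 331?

(121/331) = +1 → QR.
(143/331) = +1 → QR.
(189/331) = +1 → QR.
(287/331) = +1 → QR.
Total quadratic residues among the 4: 4.

4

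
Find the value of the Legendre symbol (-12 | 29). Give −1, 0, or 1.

First reduce: -12 ≡ 17 (mod 29).
Reciprocity: 17 ≡ 1 and 29 ≡ 1 (mod 4), so (17/29) = +(29/17).
Reduce top mod 17: now compute (12/17).
Pull out 2^2: since 17 ≡ 1 (mod 8), (2/17) = +1, so (2/17)^2 = +1.
Reciprocity: 3 ≡ 3 and 17 ≡ 1 (mod 4), so (3/17) = +(17/3).
Reduce top mod 3: now compute (2/3).
Pull out 2: since 3 ≡ 3 (mod 8), (2/3) = -1.
Reached (1/3) = 1. Collecting the sign flips along the way, the symbol is -1.

-1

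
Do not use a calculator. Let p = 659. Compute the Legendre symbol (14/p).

1

Pull out 2: since 659 ≡ 3 (mod 8), (2/659) = -1.
Reciprocity: 7 ≡ 3 and 659 ≡ 3 (mod 4), so (7/659) = −(659/7).
Reduce top mod 7: now compute (1/7).
Reached (1/7) = 1. Collecting the sign flips along the way, the symbol is +1.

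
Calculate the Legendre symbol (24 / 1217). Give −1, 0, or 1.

-1

Pull out 2^3: since 1217 ≡ 1 (mod 8), (2/1217) = +1, so (2/1217)^3 = +1.
Reciprocity: 3 ≡ 3 and 1217 ≡ 1 (mod 4), so (3/1217) = +(1217/3).
Reduce top mod 3: now compute (2/3).
Pull out 2: since 3 ≡ 3 (mod 8), (2/3) = -1.
Reached (1/3) = 1. Collecting the sign flips along the way, the symbol is -1.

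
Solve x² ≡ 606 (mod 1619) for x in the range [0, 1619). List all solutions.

Since 1619 ≡ 3 (mod 4), a square root of 606 is 606^((1619+1)/4) = 606^405 mod 1619.
Repeated squaring: 606^2≡1342, 606^4≡636, 606^8≡1365, 606^16≡1375, 606^32≡1252, 606^64≡312, 606^128≡204, 606^256≡1141 (mod 1619).
606^405 = 606^(256+128+16+4+1) ≡ 62 (mod 1619).
Check: 62² = 3844 ≡ 606 (mod 1619). The two roots are 62 and 1557.

62, 1557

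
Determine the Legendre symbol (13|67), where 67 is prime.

Euler's criterion: (13/67) ≡ 13^33 (mod 67).
13^2 ≡ 35 (mod 67)
13^4 ≡ 19 (mod 67)
13^8 ≡ 26 (mod 67)
13^16 ≡ 6 (mod 67)
13^32 ≡ 36 (mod 67)
13^33 = 13^(32+1) ≡ 66 (mod 67).
Result is 66 ≡ −1, so (13/67) = −1.

-1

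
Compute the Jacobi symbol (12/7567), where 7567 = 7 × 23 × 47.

-1

Pull out 2^2: since 7567 ≡ 7 (mod 8), (2/7567) = +1, so (2/7567)^2 = +1.
Reciprocity: 3 ≡ 3 and 7567 ≡ 3 (mod 4), so (3/7567) = −(7567/3).
Reduce top mod 3: now compute (1/3).
Reached (1/3) = 1. Collecting the sign flips along the way, the symbol is -1.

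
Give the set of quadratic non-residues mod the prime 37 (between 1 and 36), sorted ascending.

2,5,6,8,13,14,15,17,18,19,20,22,23,24,29,31,32,35

Square k = 1,…,18 (k and 37−k give the same square):
1²=1, 2²=4, 3²=9, 4²=16, 5²=25, 6²=36, 7²≡12, 8²≡27, 9²≡7, 10²≡26, 11²≡10, 12²≡33, 13²≡21, 14²≡11, 15²≡3, 16²≡34, 17²≡30, 18²≡28 (mod 37).
The residues are {1, 3, 4, 7, 9, 10, 11, 12, 16, 21, 25, 26, 27, 28, 30, 33, 34, 36}; the non-residues are the remaining 18 nonzero classes.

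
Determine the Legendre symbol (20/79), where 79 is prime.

Euler's criterion: (20/79) ≡ 20^39 (mod 79).
20^2 ≡ 5 (mod 79)
20^4 ≡ 25 (mod 79)
20^8 ≡ 72 (mod 79)
20^16 ≡ 49 (mod 79)
20^32 ≡ 31 (mod 79)
20^39 = 20^(32+4+2+1) ≡ 1 (mod 79).
Result is 1, so (20/79) = 1.

1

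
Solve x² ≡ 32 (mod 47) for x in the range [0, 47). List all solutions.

Since 47 ≡ 3 (mod 4), a square root of 32 is 32^((47+1)/4) = 32^12 mod 47.
Repeated squaring: 32^2≡37, 32^4≡6, 32^8≡36 (mod 47).
32^12 = 32^(8+4) ≡ 28 (mod 47).
Check: 28² = 784 ≡ 32 (mod 47). The two roots are 19 and 28.

19, 28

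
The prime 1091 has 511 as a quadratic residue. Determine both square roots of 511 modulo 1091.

Since 1091 ≡ 3 (mod 4), a square root of 511 is 511^((1091+1)/4) = 511^273 mod 1091.
Repeated squaring: 511^2≡372, 511^4≡918, 511^8≡472, 511^16≡220, 511^32≡396, 511^64≡803, 511^128≡28, 511^256≡784 (mod 1091).
511^273 = 511^(256+16+1) ≡ 845 (mod 1091).
Check: 845² = 714025 ≡ 511 (mod 1091). The two roots are 246 and 845.

246, 845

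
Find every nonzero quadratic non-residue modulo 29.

2, 3, 8, 10, 11, 12, 14, 15, 17, 18, 19, 21, 26, 27

Square k = 1,…,14 (k and 29−k give the same square):
1²=1, 2²=4, 3²=9, 4²=16, 5²=25, 6²≡7, 7²≡20, 8²≡6, 9²≡23, 10²≡13, 11²≡5, 12²≡28, 13²≡24, 14²≡22 (mod 29).
The residues are {1, 4, 5, 6, 7, 9, 13, 16, 20, 22, 23, 24, 25, 28}; the non-residues are the remaining 14 nonzero classes.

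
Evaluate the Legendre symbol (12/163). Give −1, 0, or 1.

Euler's criterion: (12/163) ≡ 12^81 (mod 163).
12^2 ≡ 144 (mod 163)
12^4 ≡ 35 (mod 163)
12^8 ≡ 84 (mod 163)
12^16 ≡ 47 (mod 163)
12^32 ≡ 90 (mod 163)
12^64 ≡ 113 (mod 163)
12^81 = 12^(64+16+1) ≡ 162 (mod 163).
Result is 162 ≡ −1, so (12/163) = −1.

-1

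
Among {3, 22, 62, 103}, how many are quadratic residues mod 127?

3

(3/127) = -1 → non-residue.
(22/127) = +1 → QR.
(62/127) = +1 → QR.
(103/127) = +1 → QR.
Total quadratic residues among the 4: 3.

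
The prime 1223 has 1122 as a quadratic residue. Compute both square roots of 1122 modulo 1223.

445, 778

Since 1223 ≡ 3 (mod 4), a square root of 1122 is 1122^((1223+1)/4) = 1122^306 mod 1223.
Repeated squaring: 1122^2≡417, 1122^4≡223, 1122^8≡809, 1122^16≡176, 1122^32≡401, 1122^64≡588, 1122^128≡858, 1122^256≡1141 (mod 1223).
1122^306 = 1122^(256+32+16+2) ≡ 445 (mod 1223).
Check: 445² = 198025 ≡ 1122 (mod 1223). The two roots are 445 and 778.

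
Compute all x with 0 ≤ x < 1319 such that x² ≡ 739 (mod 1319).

Since 1319 ≡ 3 (mod 4), a square root of 739 is 739^((1319+1)/4) = 739^330 mod 1319.
Repeated squaring: 739^2≡55, 739^4≡387, 739^8≡722, 739^16≡279, 739^32≡20, 739^64≡400, 739^128≡401, 739^256≡1202 (mod 1319).
739^330 = 739^(256+64+8+2) ≡ 792 (mod 1319).
Check: 792² = 627264 ≡ 739 (mod 1319). The two roots are 527 and 792.

527, 792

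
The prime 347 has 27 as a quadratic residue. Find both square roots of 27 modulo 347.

Since 347 ≡ 3 (mod 4), a square root of 27 is 27^((347+1)/4) = 27^87 mod 347.
Repeated squaring: 27^2≡35, 27^4≡184, 27^8≡197, 27^16≡292, 27^32≡249, 27^64≡235 (mod 347).
27^87 = 27^(64+16+4+2+1) ≡ 285 (mod 347).
Check: 285² = 81225 ≡ 27 (mod 347). The two roots are 62 and 285.

62, 285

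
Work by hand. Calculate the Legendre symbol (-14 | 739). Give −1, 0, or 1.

Euler's criterion: (-14/739) ≡ 725^369 (mod 739).
725^2 ≡ 196 (mod 739)
725^4 ≡ 727 (mod 739)
725^8 ≡ 144 (mod 739)
725^16 ≡ 44 (mod 739)
725^32 ≡ 458 (mod 739)
725^64 ≡ 627 (mod 739)
725^128 ≡ 720 (mod 739)
725^256 ≡ 361 (mod 739)
725^369 = 725^(256+64+32+16+1) ≡ 738 (mod 739).
Result is 738 ≡ −1, so (-14/739) = −1.

-1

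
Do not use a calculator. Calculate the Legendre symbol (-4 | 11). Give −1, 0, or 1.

-1

First reduce: -4 ≡ 7 (mod 11).
Reciprocity: 7 ≡ 3 and 11 ≡ 3 (mod 4), so (7/11) = −(11/7).
Reduce top mod 7: now compute (4/7).
Pull out 2^2: since 7 ≡ 7 (mod 8), (2/7) = +1, so (2/7)^2 = +1.
Reached (1/7) = 1. Collecting the sign flips along the way, the symbol is -1.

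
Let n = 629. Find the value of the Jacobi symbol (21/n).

Reciprocity: 21 ≡ 1 and 629 ≡ 1 (mod 4), so (21/629) = +(629/21).
Reduce top mod 21: now compute (20/21).
Pull out 2^2: since 21 ≡ 5 (mod 8), (2/21) = -1, so (2/21)^2 = +1.
Reciprocity: 5 ≡ 1 and 21 ≡ 1 (mod 4), so (5/21) = +(21/5).
Reduce top mod 5: now compute (1/5).
Reached (1/5) = 1. Collecting the sign flips along the way, the symbol is +1.

1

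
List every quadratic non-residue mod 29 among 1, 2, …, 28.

2, 3, 8, 10, 11, 12, 14, 15, 17, 18, 19, 21, 26, 27

Square k = 1,…,14 (k and 29−k give the same square):
1²=1, 2²=4, 3²=9, 4²=16, 5²=25, 6²≡7, 7²≡20, 8²≡6, 9²≡23, 10²≡13, 11²≡5, 12²≡28, 13²≡24, 14²≡22 (mod 29).
The residues are {1, 4, 5, 6, 7, 9, 13, 16, 20, 22, 23, 24, 25, 28}; the non-residues are the remaining 14 nonzero classes.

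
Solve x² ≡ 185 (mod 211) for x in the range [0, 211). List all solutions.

Since 211 ≡ 3 (mod 4), a square root of 185 is 185^((211+1)/4) = 185^53 mod 211.
Repeated squaring: 185^2≡43, 185^4≡161, 185^8≡179, 185^16≡180, 185^32≡117 (mod 211).
185^53 = 185^(32+16+4+1) ≡ 117 (mod 211).
Check: 117² = 13689 ≡ 185 (mod 211). The two roots are 94 and 117.

94, 117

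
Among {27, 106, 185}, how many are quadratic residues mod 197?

(27/197) = -1 → non-residue.
(106/197) = -1 → non-residue.
(185/197) = -1 → non-residue.
Total quadratic residues among the 3: 0.

0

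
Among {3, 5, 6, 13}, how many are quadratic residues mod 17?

(3/17) = -1 → non-residue.
(5/17) = -1 → non-residue.
(6/17) = -1 → non-residue.
(13/17) = +1 → QR.
Total quadratic residues among the 4: 1.

1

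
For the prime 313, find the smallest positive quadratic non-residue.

5

(2/313) = +1, so 2 is a residue.
(3/313) = +1, so 3 is a residue.
(4/313) = +1, so 4 is a residue.
(5/313) = −1, so 5 is the smallest positive non-residue mod 313.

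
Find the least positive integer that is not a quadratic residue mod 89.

3

(2/89) = +1, so 2 is a residue.
(3/89) = −1, so 3 is the smallest positive non-residue mod 89.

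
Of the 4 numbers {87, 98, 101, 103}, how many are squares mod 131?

1

(87/131) = -1 → non-residue.
(98/131) = -1 → non-residue.
(101/131) = +1 → QR.
(103/131) = -1 → non-residue.
Total quadratic residues among the 4: 1.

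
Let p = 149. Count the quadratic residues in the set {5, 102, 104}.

3

(5/149) = +1 → QR.
(102/149) = +1 → QR.
(104/149) = +1 → QR.
Total quadratic residues among the 3: 3.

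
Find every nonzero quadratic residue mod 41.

1,2,4,5,8,9,10,16,18,20,21,23,25,31,32,33,36,37,39,40

Square k = 1,…,20 (k and 41−k give the same square):
1²=1, 2²=4, 3²=9, 4²=16, 5²=25, 6²=36, 7²≡8, 8²≡23, 9²≡40, 10²≡18, 11²≡39, 12²≡21, 13²≡5, 14²≡32, 15²≡20, 16²≡10, 17²≡2, 18²≡37, 19²≡33, 20²≡31 (mod 41).
So the quadratic residues mod 41 are {1, 2, 4, 5, 8, 9, 10, 16, 18, 20, 21, 23, 25, 31, 32, 33, 36, 37, 39, 40}.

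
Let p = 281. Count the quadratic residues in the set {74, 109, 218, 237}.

2

(74/281) = -1 → non-residue.
(109/281) = +1 → QR.
(218/281) = +1 → QR.
(237/281) = -1 → non-residue.
Total quadratic residues among the 4: 2.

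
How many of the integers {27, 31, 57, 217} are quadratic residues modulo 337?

1

(27/337) = +1 → QR.
(31/337) = -1 → non-residue.
(57/337) = -1 → non-residue.
(217/337) = -1 → non-residue.
Total quadratic residues among the 4: 1.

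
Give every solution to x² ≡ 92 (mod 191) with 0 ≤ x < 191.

61, 130

Since 191 ≡ 3 (mod 4), a square root of 92 is 92^((191+1)/4) = 92^48 mod 191.
Repeated squaring: 92^2≡60, 92^4≡162, 92^8≡77, 92^16≡8, 92^32≡64 (mod 191).
92^48 = 92^(32+16) ≡ 130 (mod 191).
Check: 130² = 16900 ≡ 92 (mod 191). The two roots are 61 and 130.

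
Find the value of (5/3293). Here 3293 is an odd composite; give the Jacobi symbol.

-1

Reciprocity: 5 ≡ 1 and 3293 ≡ 1 (mod 4), so (5/3293) = +(3293/5).
Reduce top mod 5: now compute (3/5).
Reciprocity: 3 ≡ 3 and 5 ≡ 1 (mod 4), so (3/5) = +(5/3).
Reduce top mod 3: now compute (2/3).
Pull out 2: since 3 ≡ 3 (mod 8), (2/3) = -1.
Reached (1/3) = 1. Collecting the sign flips along the way, the symbol is -1.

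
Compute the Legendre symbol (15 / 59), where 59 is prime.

Euler's criterion: (15/59) ≡ 15^29 (mod 59).
15^2 ≡ 48 (mod 59)
15^4 ≡ 3 (mod 59)
15^8 ≡ 9 (mod 59)
15^16 ≡ 22 (mod 59)
15^29 = 15^(16+8+4+1) ≡ 1 (mod 59).
Result is 1, so (15/59) = 1.

1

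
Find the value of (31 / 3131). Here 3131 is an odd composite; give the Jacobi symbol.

Reciprocity: 31 ≡ 3 and 3131 ≡ 3 (mod 4), so (31/3131) = −(3131/31).
Reduce top mod 31: now compute (0/31).
Top reduces to 0: gcd > 1, so the symbol is 0.

0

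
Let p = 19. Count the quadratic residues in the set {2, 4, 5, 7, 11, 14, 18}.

(2/19) = -1 → non-residue.
(4/19) = +1 → QR.
(5/19) = +1 → QR.
(7/19) = +1 → QR.
(11/19) = +1 → QR.
(14/19) = -1 → non-residue.
(18/19) = -1 → non-residue.
Total quadratic residues among the 7: 4.

4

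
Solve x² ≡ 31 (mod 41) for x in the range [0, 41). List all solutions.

20, 21

41 ≡ 1 (mod 4), so we find a root by search.
Trying successive values, 20² = 400 ≡ 31 (mod 41). The other root is 41 − 20 = 21.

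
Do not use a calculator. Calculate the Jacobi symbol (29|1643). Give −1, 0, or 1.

-1

Reciprocity: 29 ≡ 1 and 1643 ≡ 3 (mod 4), so (29/1643) = +(1643/29).
Reduce top mod 29: now compute (19/29).
Reciprocity: 19 ≡ 3 and 29 ≡ 1 (mod 4), so (19/29) = +(29/19).
Reduce top mod 19: now compute (10/19).
Pull out 2: since 19 ≡ 3 (mod 8), (2/19) = -1.
Reciprocity: 5 ≡ 1 and 19 ≡ 3 (mod 4), so (5/19) = +(19/5).
Reduce top mod 5: now compute (4/5).
Pull out 2^2: since 5 ≡ 5 (mod 8), (2/5) = -1, so (2/5)^2 = +1.
Reached (1/5) = 1. Collecting the sign flips along the way, the symbol is -1.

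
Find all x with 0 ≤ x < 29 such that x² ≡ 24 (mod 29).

13, 16

29 ≡ 1 (mod 4), so we find a root by search.
Trying successive values, 13² = 169 ≡ 24 (mod 29). The other root is 29 − 13 = 16.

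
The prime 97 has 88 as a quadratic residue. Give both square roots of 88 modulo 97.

31, 66

97 ≡ 1 (mod 4), so we find a root by search.
Trying successive values, 31² = 961 ≡ 88 (mod 97). The other root is 97 − 31 = 66.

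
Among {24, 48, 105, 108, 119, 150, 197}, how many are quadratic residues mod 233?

2

(24/233) = -1 → non-residue.
(48/233) = -1 → non-residue.
(105/233) = +1 → QR.
(108/233) = -1 → non-residue.
(119/233) = -1 → non-residue.
(150/233) = -1 → non-residue.
(197/233) = +1 → QR.
Total quadratic residues among the 7: 2.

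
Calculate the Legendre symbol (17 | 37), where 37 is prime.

-1

Euler's criterion: (17/37) ≡ 17^18 (mod 37).
17^2 ≡ 30 (mod 37)
17^4 ≡ 12 (mod 37)
17^8 ≡ 33 (mod 37)
17^16 ≡ 16 (mod 37)
17^18 = 17^(16+2) ≡ 36 (mod 37).
Result is 36 ≡ −1, so (17/37) = −1.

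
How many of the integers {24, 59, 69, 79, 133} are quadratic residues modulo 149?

(24/149) = +1 → QR.
(59/149) = -1 → non-residue.
(69/149) = +1 → QR.
(79/149) = -1 → non-residue.
(133/149) = +1 → QR.
Total quadratic residues among the 5: 3.

3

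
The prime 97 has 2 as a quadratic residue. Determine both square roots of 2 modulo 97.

97 ≡ 1 (mod 4), so we find a root by search.
Trying successive values, 14² = 196 ≡ 2 (mod 97). The other root is 97 − 14 = 83.

14, 83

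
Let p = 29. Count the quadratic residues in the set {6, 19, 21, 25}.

(6/29) = +1 → QR.
(19/29) = -1 → non-residue.
(21/29) = -1 → non-residue.
(25/29) = +1 → QR.
Total quadratic residues among the 4: 2.

2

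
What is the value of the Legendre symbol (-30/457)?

-1

First reduce: -30 ≡ 427 (mod 457).
Reciprocity: 427 ≡ 3 and 457 ≡ 1 (mod 4), so (427/457) = +(457/427).
Reduce top mod 427: now compute (30/427).
Pull out 2: since 427 ≡ 3 (mod 8), (2/427) = -1.
Reciprocity: 15 ≡ 3 and 427 ≡ 3 (mod 4), so (15/427) = −(427/15).
Reduce top mod 15: now compute (7/15).
Reciprocity: 7 ≡ 3 and 15 ≡ 3 (mod 4), so (7/15) = −(15/7).
Reduce top mod 7: now compute (1/7).
Reached (1/7) = 1. Collecting the sign flips along the way, the symbol is -1.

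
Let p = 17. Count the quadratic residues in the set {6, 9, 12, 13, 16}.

(6/17) = -1 → non-residue.
(9/17) = +1 → QR.
(12/17) = -1 → non-residue.
(13/17) = +1 → QR.
(16/17) = +1 → QR.
Total quadratic residues among the 5: 3.

3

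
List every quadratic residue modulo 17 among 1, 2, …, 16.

1 2 4 8 9 13 15 16

Square k = 1,…,8 (k and 17−k give the same square):
1²=1, 2²=4, 3²=9, 4²=16, 5²≡8, 6²≡2, 7²≡15, 8²≡13 (mod 17).
So the quadratic residues mod 17 are {1, 2, 4, 8, 9, 13, 15, 16}.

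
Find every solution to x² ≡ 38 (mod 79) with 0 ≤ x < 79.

Since 79 ≡ 3 (mod 4), a square root of 38 is 38^((79+1)/4) = 38^20 mod 79.
Repeated squaring: 38^2≡22, 38^4≡10, 38^8≡21, 38^16≡46 (mod 79).
38^20 = 38^(16+4) ≡ 65 (mod 79).
Check: 65² = 4225 ≡ 38 (mod 79). The two roots are 14 and 65.

14, 65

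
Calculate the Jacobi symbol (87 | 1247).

Reciprocity: 87 ≡ 3 and 1247 ≡ 3 (mod 4), so (87/1247) = −(1247/87).
Reduce top mod 87: now compute (29/87).
Reciprocity: 29 ≡ 1 and 87 ≡ 3 (mod 4), so (29/87) = +(87/29).
Reduce top mod 29: now compute (0/29).
Top reduces to 0: gcd > 1, so the symbol is 0.

0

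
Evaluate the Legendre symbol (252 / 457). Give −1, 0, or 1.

1

Euler's criterion: (252/457) ≡ 252^228 (mod 457).
252^2 ≡ 438 (mod 457)
252^4 ≡ 361 (mod 457)
252^8 ≡ 76 (mod 457)
252^16 ≡ 292 (mod 457)
252^32 ≡ 262 (mod 457)
252^64 ≡ 94 (mod 457)
252^128 ≡ 153 (mod 457)
252^228 = 252^(128+64+32+4) ≡ 1 (mod 457).
Result is 1, so (252/457) = 1.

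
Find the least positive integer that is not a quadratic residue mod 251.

(2/251) = −1, so 2 is the smallest positive non-residue mod 251.

2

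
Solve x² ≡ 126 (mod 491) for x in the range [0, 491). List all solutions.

179, 312

Since 491 ≡ 3 (mod 4), a square root of 126 is 126^((491+1)/4) = 126^123 mod 491.
Repeated squaring: 126^2≡164, 126^4≡382, 126^8≡97, 126^16≡80, 126^32≡17, 126^64≡289 (mod 491).
126^123 = 126^(64+32+16+8+2+1) ≡ 179 (mod 491).
Check: 179² = 32041 ≡ 126 (mod 491). The two roots are 179 and 312.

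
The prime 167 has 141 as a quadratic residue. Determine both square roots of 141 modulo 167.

59, 108

Since 167 ≡ 3 (mod 4), a square root of 141 is 141^((167+1)/4) = 141^42 mod 167.
Repeated squaring: 141^2≡8, 141^4≡64, 141^8≡88, 141^16≡62, 141^32≡3 (mod 167).
141^42 = 141^(32+8+2) ≡ 108 (mod 167).
Check: 108² = 11664 ≡ 141 (mod 167). The two roots are 59 and 108.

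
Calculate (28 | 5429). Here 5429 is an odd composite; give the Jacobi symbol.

Pull out 2^2: since 5429 ≡ 5 (mod 8), (2/5429) = -1, so (2/5429)^2 = +1.
Reciprocity: 7 ≡ 3 and 5429 ≡ 1 (mod 4), so (7/5429) = +(5429/7).
Reduce top mod 7: now compute (4/7).
Pull out 2^2: since 7 ≡ 7 (mod 8), (2/7) = +1, so (2/7)^2 = +1.
Reached (1/7) = 1. Collecting the sign flips along the way, the symbol is +1.

1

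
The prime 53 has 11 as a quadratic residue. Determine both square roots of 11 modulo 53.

53 ≡ 1 (mod 4), so we find a root by search.
Trying successive values, 8² = 64 ≡ 11 (mod 53). The other root is 53 − 8 = 45.

8, 45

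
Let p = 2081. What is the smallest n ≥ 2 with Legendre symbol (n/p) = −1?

3

(2/2081) = +1, so 2 is a residue.
(3/2081) = −1, so 3 is the smallest positive non-residue mod 2081.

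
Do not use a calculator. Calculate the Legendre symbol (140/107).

1

Euler's criterion: (140/107) ≡ 33^53 (mod 107).
33^2 ≡ 19 (mod 107)
33^4 ≡ 40 (mod 107)
33^8 ≡ 102 (mod 107)
33^16 ≡ 25 (mod 107)
33^32 ≡ 90 (mod 107)
33^53 = 33^(32+16+4+1) ≡ 1 (mod 107).
Result is 1, so (140/107) = 1.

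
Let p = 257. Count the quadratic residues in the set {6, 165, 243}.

1

(6/257) = -1 → non-residue.
(165/257) = +1 → QR.
(243/257) = -1 → non-residue.
Total quadratic residues among the 3: 1.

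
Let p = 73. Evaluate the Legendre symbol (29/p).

Euler's criterion: (29/73) ≡ 29^36 (mod 73).
29^2 ≡ 38 (mod 73)
29^4 ≡ 57 (mod 73)
29^8 ≡ 37 (mod 73)
29^16 ≡ 55 (mod 73)
29^32 ≡ 32 (mod 73)
29^36 = 29^(32+4) ≡ 72 (mod 73).
Result is 72 ≡ −1, so (29/73) = −1.

-1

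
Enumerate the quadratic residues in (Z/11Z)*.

1, 3, 4, 5, 9

Square k = 1,…,5 (k and 11−k give the same square):
1²=1, 2²=4, 3²=9, 4²≡5, 5²≡3 (mod 11).
So the quadratic residues mod 11 are {1, 3, 4, 5, 9}.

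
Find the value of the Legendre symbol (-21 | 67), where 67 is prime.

Euler's criterion: (-21/67) ≡ 46^33 (mod 67).
46^2 ≡ 39 (mod 67)
46^4 ≡ 47 (mod 67)
46^8 ≡ 65 (mod 67)
46^16 ≡ 4 (mod 67)
46^32 ≡ 16 (mod 67)
46^33 = 46^(32+1) ≡ 66 (mod 67).
Result is 66 ≡ −1, so (-21/67) = −1.

-1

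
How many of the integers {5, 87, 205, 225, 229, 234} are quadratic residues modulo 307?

(5/307) = -1 → non-residue.
(87/307) = +1 → QR.
(205/307) = -1 → non-residue.
(225/307) = +1 → QR.
(229/307) = +1 → QR.
(234/307) = +1 → QR.
Total quadratic residues among the 6: 4.

4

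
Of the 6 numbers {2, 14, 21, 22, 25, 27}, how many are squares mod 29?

(2/29) = -1 → non-residue.
(14/29) = -1 → non-residue.
(21/29) = -1 → non-residue.
(22/29) = +1 → QR.
(25/29) = +1 → QR.
(27/29) = -1 → non-residue.
Total quadratic residues among the 6: 2.

2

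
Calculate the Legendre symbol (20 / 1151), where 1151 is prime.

Pull out 2^2: since 1151 ≡ 7 (mod 8), (2/1151) = +1, so (2/1151)^2 = +1.
Reciprocity: 5 ≡ 1 and 1151 ≡ 3 (mod 4), so (5/1151) = +(1151/5).
Reduce top mod 5: now compute (1/5).
Reached (1/5) = 1. Collecting the sign flips along the way, the symbol is +1.

1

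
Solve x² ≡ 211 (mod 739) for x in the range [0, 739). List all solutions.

Since 739 ≡ 3 (mod 4), a square root of 211 is 211^((739+1)/4) = 211^185 mod 739.
Repeated squaring: 211^2≡181, 211^4≡245, 211^8≡166, 211^16≡213, 211^32≡290, 211^64≡593, 211^128≡624 (mod 739).
211^185 = 211^(128+32+16+8+1) ≡ 142 (mod 739).
Check: 142² = 20164 ≡ 211 (mod 739). The two roots are 142 and 597.

142, 597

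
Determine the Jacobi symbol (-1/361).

First reduce: -1 ≡ 360 (mod 361).
Pull out 2^3: since 361 ≡ 1 (mod 8), (2/361) = +1, so (2/361)^3 = +1.
Reciprocity: 45 ≡ 1 and 361 ≡ 1 (mod 4), so (45/361) = +(361/45).
Reduce top mod 45: now compute (1/45).
Reached (1/45) = 1. Collecting the sign flips along the way, the symbol is +1.

1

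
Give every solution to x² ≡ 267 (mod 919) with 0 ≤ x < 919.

275, 644

Since 919 ≡ 3 (mod 4), a square root of 267 is 267^((919+1)/4) = 267^230 mod 919.
Repeated squaring: 267^2≡526, 267^4≡57, 267^8≡492, 267^16≡367, 267^32≡515, 267^64≡553, 267^128≡701 (mod 919).
267^230 = 267^(128+64+32+4+2) ≡ 275 (mod 919).
Check: 275² = 75625 ≡ 267 (mod 919). The two roots are 275 and 644.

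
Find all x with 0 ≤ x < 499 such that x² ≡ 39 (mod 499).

Since 499 ≡ 3 (mod 4), a square root of 39 is 39^((499+1)/4) = 39^125 mod 499.
Repeated squaring: 39^2≡24, 39^4≡77, 39^8≡440, 39^16≡487, 39^32≡144, 39^64≡277 (mod 499).
39^125 = 39^(64+32+16+8+4+1) ≡ 187 (mod 499).
Check: 187² = 34969 ≡ 39 (mod 499). The two roots are 187 and 312.

187, 312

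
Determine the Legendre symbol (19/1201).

Reciprocity: 19 ≡ 3 and 1201 ≡ 1 (mod 4), so (19/1201) = +(1201/19).
Reduce top mod 19: now compute (4/19).
Pull out 2^2: since 19 ≡ 3 (mod 8), (2/19) = -1, so (2/19)^2 = +1.
Reached (1/19) = 1. Collecting the sign flips along the way, the symbol is +1.

1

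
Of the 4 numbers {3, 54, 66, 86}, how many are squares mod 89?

(3/89) = -1 → non-residue.
(54/89) = -1 → non-residue.
(66/89) = -1 → non-residue.
(86/89) = -1 → non-residue.
Total quadratic residues among the 4: 0.

0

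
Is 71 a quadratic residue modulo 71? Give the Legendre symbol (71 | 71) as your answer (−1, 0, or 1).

0

First reduce: 71 ≡ 0 (mod 71).
Top reduces to 0: gcd > 1, so the symbol is 0.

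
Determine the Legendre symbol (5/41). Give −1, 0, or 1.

1

Euler's criterion: (5/41) ≡ 5^20 (mod 41).
5^2 ≡ 25 (mod 41)
5^4 ≡ 10 (mod 41)
5^8 ≡ 18 (mod 41)
5^16 ≡ 37 (mod 41)
5^20 = 5^(16+4) ≡ 1 (mod 41).
Result is 1, so (5/41) = 1.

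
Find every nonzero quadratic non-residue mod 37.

2 5 6 8 13 14 15 17 18 19 20 22 23 24 29 31 32 35

Square k = 1,…,18 (k and 37−k give the same square):
1²=1, 2²=4, 3²=9, 4²=16, 5²=25, 6²=36, 7²≡12, 8²≡27, 9²≡7, 10²≡26, 11²≡10, 12²≡33, 13²≡21, 14²≡11, 15²≡3, 16²≡34, 17²≡30, 18²≡28 (mod 37).
The residues are {1, 3, 4, 7, 9, 10, 11, 12, 16, 21, 25, 26, 27, 28, 30, 33, 34, 36}; the non-residues are the remaining 18 nonzero classes.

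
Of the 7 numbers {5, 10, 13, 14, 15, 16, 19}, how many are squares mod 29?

(5/29) = +1 → QR.
(10/29) = -1 → non-residue.
(13/29) = +1 → QR.
(14/29) = -1 → non-residue.
(15/29) = -1 → non-residue.
(16/29) = +1 → QR.
(19/29) = -1 → non-residue.
Total quadratic residues among the 7: 3.

3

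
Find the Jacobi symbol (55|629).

Reciprocity: 55 ≡ 3 and 629 ≡ 1 (mod 4), so (55/629) = +(629/55).
Reduce top mod 55: now compute (24/55).
Pull out 2^3: since 55 ≡ 7 (mod 8), (2/55) = +1, so (2/55)^3 = +1.
Reciprocity: 3 ≡ 3 and 55 ≡ 3 (mod 4), so (3/55) = −(55/3).
Reduce top mod 3: now compute (1/3).
Reached (1/3) = 1. Collecting the sign flips along the way, the symbol is -1.

-1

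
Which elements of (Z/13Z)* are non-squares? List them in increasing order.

Square k = 1,…,6 (k and 13−k give the same square):
1²=1, 2²=4, 3²=9, 4²≡3, 5²≡12, 6²≡10 (mod 13).
The residues are {1, 3, 4, 9, 10, 12}; the non-residues are the remaining 6 nonzero classes.

2 5 6 7 8 11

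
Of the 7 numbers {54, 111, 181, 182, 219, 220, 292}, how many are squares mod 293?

3

(54/293) = +1 → QR.
(111/293) = -1 → non-residue.
(181/293) = -1 → non-residue.
(182/293) = -1 → non-residue.
(219/293) = -1 → non-residue.
(220/293) = +1 → QR.
(292/293) = +1 → QR.
Total quadratic residues among the 7: 3.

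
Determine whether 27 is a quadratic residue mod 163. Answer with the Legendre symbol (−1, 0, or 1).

Reciprocity: 27 ≡ 3 and 163 ≡ 3 (mod 4), so (27/163) = −(163/27).
Reduce top mod 27: now compute (1/27).
Reached (1/27) = 1. Collecting the sign flips along the way, the symbol is -1.

-1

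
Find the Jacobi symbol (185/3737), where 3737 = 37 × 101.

0

Reciprocity: 185 ≡ 1 and 3737 ≡ 1 (mod 4), so (185/3737) = +(3737/185).
Reduce top mod 185: now compute (37/185).
Reciprocity: 37 ≡ 1 and 185 ≡ 1 (mod 4), so (37/185) = +(185/37).
Reduce top mod 37: now compute (0/37).
Top reduces to 0: gcd > 1, so the symbol is 0.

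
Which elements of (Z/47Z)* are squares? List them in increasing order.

1, 2, 3, 4, 6, 7, 8, 9, 12, 14, 16, 17, 18, 21, 24, 25, 27, 28, 32, 34, 36, 37, 42

Square k = 1,…,23 (k and 47−k give the same square):
1²=1, 2²=4, 3²=9, 4²=16, 5²=25, 6²=36, 7²≡2, 8²≡17, 9²≡34, 10²≡6, 11²≡27, 12²≡3, 13²≡28, 14²≡8, 15²≡37, 16²≡21, 17²≡7, 18²≡42, 19²≡32, 20²≡24, 21²≡18, 22²≡14, 23²≡12 (mod 47).
So the quadratic residues mod 47 are {1, 2, 3, 4, 6, 7, 8, 9, 12, 14, 16, 17, 18, 21, 24, 25, 27, 28, 32, 34, 36, 37, 42}.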